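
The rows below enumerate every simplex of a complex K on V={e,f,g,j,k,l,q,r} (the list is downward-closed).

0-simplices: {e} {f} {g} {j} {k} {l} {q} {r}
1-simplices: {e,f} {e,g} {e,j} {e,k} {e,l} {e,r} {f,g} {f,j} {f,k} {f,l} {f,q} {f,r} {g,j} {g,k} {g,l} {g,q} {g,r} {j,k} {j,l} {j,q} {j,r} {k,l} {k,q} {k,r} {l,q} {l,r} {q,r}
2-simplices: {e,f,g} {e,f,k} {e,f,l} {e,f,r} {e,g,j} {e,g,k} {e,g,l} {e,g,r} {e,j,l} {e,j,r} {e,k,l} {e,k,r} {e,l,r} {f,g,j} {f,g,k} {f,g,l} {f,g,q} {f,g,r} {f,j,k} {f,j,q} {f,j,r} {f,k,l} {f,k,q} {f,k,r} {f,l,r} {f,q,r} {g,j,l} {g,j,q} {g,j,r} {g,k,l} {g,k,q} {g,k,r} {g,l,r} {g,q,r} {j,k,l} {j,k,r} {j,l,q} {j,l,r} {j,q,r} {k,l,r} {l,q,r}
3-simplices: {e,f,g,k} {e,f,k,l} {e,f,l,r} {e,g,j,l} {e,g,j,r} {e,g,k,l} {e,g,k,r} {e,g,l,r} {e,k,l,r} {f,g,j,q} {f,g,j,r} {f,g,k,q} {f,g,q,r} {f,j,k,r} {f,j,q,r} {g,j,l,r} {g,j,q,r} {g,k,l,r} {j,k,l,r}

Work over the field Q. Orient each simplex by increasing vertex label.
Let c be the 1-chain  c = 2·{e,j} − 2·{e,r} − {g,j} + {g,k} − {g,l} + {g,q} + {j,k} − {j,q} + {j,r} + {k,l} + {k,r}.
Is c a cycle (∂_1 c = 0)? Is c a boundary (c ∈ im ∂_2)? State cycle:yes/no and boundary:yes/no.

n_0=8 n_1=27 n_2=41 n_3=19  [Q]
∂1: piv[ef,eg,ej,ek,el,er,fq] rk=7  ker:fg,fj,fk,fl,fr,gj,gk,gl,gq,gr,jk,jl,jq,jr,kl,kq,kr,lq,lr,qr
∂2: piv[efg,efk,efl,efr,egj,egk,egl,egr,ejl,ejr,ekl,ekr,elr,fgj,fgq,fjk,fjq,fkq,fqr,jlq] rk=20  ker:fgk,fgl,fgr,fjr,fkl,fkr,flr,gjl,gjq,gjr,gkl,gkq,gkr,glr,gqr,jkl,jkr,jlr,jqr,klr,lqr
∂3: piv[efgk,efkl,eflr,egjl,egjr,egkl,egkr,eglr,eklr,fgjq,fgjr,fgkq,fgqr,fjkr,fjqr,gjlr,jklr] rk=17  ker:gjqr,gklr
∂1c = 0
c vs im∂2: reduces to 0 ⇒ boundary

cycle:yes boundary:yes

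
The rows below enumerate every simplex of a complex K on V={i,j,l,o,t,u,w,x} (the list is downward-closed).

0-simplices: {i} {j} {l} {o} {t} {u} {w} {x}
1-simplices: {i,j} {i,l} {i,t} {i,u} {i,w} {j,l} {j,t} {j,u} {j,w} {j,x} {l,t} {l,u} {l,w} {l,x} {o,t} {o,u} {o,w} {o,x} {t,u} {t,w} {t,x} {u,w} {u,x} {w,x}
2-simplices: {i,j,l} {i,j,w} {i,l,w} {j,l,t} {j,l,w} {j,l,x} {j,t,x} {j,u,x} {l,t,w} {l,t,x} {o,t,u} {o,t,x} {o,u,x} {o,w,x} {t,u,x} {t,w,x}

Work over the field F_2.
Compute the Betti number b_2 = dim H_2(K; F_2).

n_0=8 n_1=24 n_2=16  [Z2]
∂1: piv[ij,il,it,iu,iw,jx,ot] rk=7  ker:jl,jt,ju,jw,lt,lu,lw,lx,ou,ow,ox,tu,tw,tx,uw,ux,wx
∂2: piv[ijl,ijw,ilw,jlt,jlx,jtx,jux,ltw,otu,otx,oux,owx,twx] rk=13  ker:jlw,ltx,tux
b_2=(16−13)−0=3

b_2=3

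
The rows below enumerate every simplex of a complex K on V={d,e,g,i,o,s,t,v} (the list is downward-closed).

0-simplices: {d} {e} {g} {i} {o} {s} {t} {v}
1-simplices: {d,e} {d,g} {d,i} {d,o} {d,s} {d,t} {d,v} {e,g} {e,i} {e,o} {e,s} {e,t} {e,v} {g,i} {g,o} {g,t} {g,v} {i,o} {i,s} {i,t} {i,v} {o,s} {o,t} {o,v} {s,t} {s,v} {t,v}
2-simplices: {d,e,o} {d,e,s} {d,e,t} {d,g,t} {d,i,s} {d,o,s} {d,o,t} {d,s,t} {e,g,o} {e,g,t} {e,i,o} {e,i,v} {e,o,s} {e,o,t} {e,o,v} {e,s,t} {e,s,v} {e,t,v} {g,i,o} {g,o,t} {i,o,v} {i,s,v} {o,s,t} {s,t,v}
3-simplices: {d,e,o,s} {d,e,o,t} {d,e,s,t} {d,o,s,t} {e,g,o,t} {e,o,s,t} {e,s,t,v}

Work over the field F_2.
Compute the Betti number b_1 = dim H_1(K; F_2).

n_0=8 n_1=27 n_2=24 n_3=7  [Z2]
∂1: piv[de,dg,di,do,ds,dt,dv] rk=7  ker:eg,ei,eo,es,et,ev,gi,go,gt,gv,io,is,it,iv,os,ot,ov,st,sv,tv
∂2: piv[deo,des,det,dgt,dis,dos,dot,dst,ego,egt,eio,eiv,eov,esv,etv,gio,isv] rk=17  ker:eos,eot,est,got,iov,ost,stv
∂3: piv[deos,deot,dest,dost,egot,estv] rk=6  ker:eost
b_1=(27−7)−17=3

b_1=3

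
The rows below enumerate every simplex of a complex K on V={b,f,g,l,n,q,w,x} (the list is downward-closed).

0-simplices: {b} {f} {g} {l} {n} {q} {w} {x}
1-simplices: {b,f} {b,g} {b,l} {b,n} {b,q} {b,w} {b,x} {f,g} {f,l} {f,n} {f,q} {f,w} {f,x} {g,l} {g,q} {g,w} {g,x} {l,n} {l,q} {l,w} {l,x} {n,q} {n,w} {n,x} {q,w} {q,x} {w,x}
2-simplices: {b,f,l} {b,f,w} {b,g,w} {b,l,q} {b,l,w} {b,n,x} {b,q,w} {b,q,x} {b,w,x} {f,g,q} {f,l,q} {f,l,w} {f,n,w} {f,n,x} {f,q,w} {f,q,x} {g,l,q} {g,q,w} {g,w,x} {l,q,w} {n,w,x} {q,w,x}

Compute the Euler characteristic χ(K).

n_0=8 n_1=27 n_2=22
χ=+8−27+22=3

χ(K)=3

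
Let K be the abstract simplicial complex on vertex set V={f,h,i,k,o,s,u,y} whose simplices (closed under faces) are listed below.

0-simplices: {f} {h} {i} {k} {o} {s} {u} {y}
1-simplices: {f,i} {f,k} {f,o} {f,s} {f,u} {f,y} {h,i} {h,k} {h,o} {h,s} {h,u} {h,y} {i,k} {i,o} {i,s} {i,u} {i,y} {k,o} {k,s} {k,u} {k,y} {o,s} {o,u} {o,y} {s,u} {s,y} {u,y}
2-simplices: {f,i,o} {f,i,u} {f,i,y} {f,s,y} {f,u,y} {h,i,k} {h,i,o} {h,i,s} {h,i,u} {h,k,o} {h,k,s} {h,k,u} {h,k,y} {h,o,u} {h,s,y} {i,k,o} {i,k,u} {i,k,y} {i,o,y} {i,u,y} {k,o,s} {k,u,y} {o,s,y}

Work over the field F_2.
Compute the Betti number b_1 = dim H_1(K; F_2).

b_1=2

n_0=8 n_1=27 n_2=23  [Z2]
∂1: piv[fi,fk,fo,fs,fu,fy,hi] rk=7  ker:hk,ho,hs,hu,hy,ik,io,is,iu,iy,ko,ks,ku,ky,os,ou,oy,su,sy,uy
∂2: piv[fio,fiu,fiy,fsy,fuy,hik,hio,his,hiu,hko,hks,hku,hky,hou,hsy,iky,ioy,kos] rk=18  ker:iko,iku,iuy,kuy,osy
b_1=(27−7)−18=2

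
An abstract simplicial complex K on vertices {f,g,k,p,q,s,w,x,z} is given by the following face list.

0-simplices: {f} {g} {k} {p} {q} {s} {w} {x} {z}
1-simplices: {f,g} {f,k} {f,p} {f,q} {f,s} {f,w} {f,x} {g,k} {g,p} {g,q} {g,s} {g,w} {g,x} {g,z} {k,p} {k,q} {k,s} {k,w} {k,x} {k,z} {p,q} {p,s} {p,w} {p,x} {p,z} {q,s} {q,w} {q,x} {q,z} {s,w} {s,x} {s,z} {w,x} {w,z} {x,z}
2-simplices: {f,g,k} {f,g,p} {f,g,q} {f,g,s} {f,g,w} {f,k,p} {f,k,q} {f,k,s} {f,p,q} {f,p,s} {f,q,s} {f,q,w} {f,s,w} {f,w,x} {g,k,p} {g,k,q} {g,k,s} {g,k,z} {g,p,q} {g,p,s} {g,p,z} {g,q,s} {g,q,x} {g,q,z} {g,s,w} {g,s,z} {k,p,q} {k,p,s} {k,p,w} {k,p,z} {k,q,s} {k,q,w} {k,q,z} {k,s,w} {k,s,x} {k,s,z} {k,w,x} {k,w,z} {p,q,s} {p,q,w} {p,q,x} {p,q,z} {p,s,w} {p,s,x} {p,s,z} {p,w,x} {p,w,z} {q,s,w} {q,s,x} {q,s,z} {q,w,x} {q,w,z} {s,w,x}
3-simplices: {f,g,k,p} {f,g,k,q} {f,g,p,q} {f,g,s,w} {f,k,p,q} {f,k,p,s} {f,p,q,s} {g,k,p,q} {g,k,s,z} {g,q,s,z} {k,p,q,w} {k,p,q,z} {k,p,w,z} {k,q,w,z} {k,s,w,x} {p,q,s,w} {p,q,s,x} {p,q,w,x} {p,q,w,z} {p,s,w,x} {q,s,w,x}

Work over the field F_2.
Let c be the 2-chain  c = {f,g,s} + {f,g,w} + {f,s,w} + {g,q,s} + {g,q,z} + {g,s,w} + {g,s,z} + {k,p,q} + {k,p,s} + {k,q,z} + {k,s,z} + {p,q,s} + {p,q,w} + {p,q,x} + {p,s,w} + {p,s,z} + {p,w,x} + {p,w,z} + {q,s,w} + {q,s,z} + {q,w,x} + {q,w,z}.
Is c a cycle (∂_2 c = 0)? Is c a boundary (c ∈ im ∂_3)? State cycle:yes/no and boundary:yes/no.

cycle:yes boundary:no

n_0=9 n_1=35 n_2=53 n_3=21  [Z2]
∂1: piv[fg,fk,fp,fq,fs,fw,fx,gz] rk=8  ker:gk,gp,gq,gs,gw,gx,kp,kq,ks,kw,kx,kz,pq,ps,pw,px,pz,qs,qw,qx,qz,sw,sx,sz,wx,wz,xz
∂2: piv[fgk,fgp,fgq,fgs,fgw,fkp,fkq,fks,fpq,fps,fqs,fqw,fsw,fwx,gkz,gpz,gqx,gqz,gsz,kpw,kqw,ksx,kwx,kwz,pqx,psx] rk=26  ker:gkp,gkq,gks,gpq,gps,gqs,gsw,kpq,kps,kpz,kqs,kqz,ksw,ksz,pqs,pqw,pqz,psw,psz,pwx,pwz,qsw,qsx,qsz,qwx,qwz,swx
∂3: piv[fgkp,fgkq,fgpq,fgsw,fkpq,fkps,fpqs,gksz,gqsz,kpqw,kpqz,kpwz,kqwz,kswx,pqsw,pqsx,pqwx,pswx] rk=18  ker:gkpq,pqwz,qswx
∂2c = 0
c vs im∂3: residual ≠ 0 ⇒ not boundary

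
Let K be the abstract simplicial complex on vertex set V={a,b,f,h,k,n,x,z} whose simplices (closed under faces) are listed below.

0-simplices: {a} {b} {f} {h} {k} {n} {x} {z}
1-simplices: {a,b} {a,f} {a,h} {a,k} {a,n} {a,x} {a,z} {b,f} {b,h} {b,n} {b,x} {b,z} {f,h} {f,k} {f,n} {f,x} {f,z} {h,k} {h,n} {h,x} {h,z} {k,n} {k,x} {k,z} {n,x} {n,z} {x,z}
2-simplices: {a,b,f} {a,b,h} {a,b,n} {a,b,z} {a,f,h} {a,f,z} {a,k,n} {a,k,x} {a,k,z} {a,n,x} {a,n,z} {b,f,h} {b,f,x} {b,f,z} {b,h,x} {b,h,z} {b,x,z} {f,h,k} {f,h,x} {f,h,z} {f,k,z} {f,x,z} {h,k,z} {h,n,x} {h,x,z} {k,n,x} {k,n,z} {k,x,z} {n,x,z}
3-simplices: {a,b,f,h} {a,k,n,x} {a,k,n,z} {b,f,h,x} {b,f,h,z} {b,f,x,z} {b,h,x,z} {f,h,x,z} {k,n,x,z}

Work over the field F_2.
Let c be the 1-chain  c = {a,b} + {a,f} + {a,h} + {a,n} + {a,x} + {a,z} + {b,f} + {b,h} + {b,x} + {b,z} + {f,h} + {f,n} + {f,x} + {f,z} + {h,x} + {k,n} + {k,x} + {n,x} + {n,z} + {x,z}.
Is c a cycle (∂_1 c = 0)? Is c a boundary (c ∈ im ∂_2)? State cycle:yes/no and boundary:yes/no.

n_0=8 n_1=27 n_2=29 n_3=9  [Z2]
∂1: piv[ab,af,ah,ak,an,ax,az] rk=7  ker:bf,bh,bn,bx,bz,fh,fk,fn,fx,fz,hk,hn,hx,hz,kn,kx,kz,nx,nz,xz
∂2: piv[abf,abh,abn,abz,afh,afz,akn,akx,akz,anx,anz,bfx,bhx,bhz,bxz,fhk,fkz,hnx,kxz] rk=19  ker:bfh,bfz,fhx,fhz,fxz,hkz,hxz,knx,knz,nxz
∂3: piv[abfh,aknx,aknz,bfhx,bfhz,bfxz,bhxz,knxz] rk=8  ker:fhxz
∂1c = {b} + {n} + {x} + {z}

cycle:no boundary:no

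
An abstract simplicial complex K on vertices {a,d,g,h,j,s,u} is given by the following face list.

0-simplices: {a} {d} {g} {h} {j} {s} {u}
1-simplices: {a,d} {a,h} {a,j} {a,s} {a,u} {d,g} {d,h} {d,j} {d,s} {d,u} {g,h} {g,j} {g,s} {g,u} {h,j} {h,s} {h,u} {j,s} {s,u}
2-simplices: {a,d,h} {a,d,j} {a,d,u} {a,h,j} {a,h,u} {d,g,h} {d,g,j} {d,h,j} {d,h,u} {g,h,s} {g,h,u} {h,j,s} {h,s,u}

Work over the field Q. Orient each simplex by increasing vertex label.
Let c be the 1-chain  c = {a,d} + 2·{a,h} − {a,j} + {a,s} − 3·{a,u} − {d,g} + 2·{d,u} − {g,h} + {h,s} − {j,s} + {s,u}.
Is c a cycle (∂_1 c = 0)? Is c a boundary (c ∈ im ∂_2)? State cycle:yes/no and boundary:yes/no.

cycle:yes boundary:no

n_0=7 n_1=19 n_2=13  [Q]
∂1: piv[ad,ah,aj,as,au,dg] rk=6  ker:dh,dj,ds,du,gh,gj,gs,gu,hj,hs,hu,js,su
∂2: piv[adh,adj,adu,ahj,ahu,dgh,dgj,ghs,ghu,hjs,hsu] rk=11  ker:dhj,dhu
∂1c = 0
c vs im∂2: residual ≠ 0 ⇒ not boundary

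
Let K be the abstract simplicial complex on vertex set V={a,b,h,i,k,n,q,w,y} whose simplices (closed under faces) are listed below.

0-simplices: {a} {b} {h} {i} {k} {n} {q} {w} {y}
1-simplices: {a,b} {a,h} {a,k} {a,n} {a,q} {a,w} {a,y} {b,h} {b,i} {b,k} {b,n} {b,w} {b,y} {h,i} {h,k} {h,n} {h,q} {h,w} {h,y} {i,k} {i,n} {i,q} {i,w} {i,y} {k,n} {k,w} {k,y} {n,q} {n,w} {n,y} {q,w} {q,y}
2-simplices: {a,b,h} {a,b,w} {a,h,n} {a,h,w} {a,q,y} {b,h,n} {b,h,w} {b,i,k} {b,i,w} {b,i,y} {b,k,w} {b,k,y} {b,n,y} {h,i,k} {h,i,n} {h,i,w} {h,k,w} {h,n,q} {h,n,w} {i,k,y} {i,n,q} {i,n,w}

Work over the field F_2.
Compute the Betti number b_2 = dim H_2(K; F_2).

b_2=4

n_0=9 n_1=32 n_2=22  [Z2]
∂1: piv[ab,ah,ak,an,aq,aw,ay,bi] rk=8  ker:bh,bk,bn,bw,by,hi,hk,hn,hq,hw,hy,ik,in,iq,iw,iy,kn,kw,ky,nq,nw,ny,qw,qy
∂2: piv[abh,abw,ahn,ahw,aqy,bhn,bik,biw,biy,bkw,bky,bny,hik,hin,hiw,hnq,hnw,inq] rk=18  ker:bhw,hkw,iky,inw
b_2=(22−18)−0=4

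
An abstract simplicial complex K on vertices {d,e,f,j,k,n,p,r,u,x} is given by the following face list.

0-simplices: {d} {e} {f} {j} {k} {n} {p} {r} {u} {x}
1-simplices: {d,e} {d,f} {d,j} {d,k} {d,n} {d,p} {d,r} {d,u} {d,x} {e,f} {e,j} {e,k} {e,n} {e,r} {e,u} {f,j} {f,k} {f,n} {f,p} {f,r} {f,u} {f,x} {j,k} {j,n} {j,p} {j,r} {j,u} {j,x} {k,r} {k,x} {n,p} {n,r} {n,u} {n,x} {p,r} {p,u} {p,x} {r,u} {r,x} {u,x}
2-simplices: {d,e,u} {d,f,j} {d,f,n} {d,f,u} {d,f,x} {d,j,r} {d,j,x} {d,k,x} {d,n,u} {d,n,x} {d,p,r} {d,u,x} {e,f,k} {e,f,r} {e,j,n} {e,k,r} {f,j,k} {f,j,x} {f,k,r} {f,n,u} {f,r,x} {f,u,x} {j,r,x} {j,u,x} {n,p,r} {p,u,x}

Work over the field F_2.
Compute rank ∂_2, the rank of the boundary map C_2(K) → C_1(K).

n_0=10 n_1=40 n_2=26  [Z2]
∂1: piv[de,df,dj,dk,dn,dp,dr,du,dx] rk=9  ker:ef,ej,ek,en,er,eu,fj,fk,fn,fp,fr,fu,fx,jk,jn,jp,jr,ju,jx,kr,kx,np,nr,nu,nx,pr,pu,px,ru,rx,ux
∂2: piv[deu,dfj,dfn,dfu,dfx,djr,djx,dkx,dnu,dnx,dpr,dux,efk,efr,ejn,ekr,fjk,frx,jrx,jux,npr,pux] rk=22  ker:fjx,fkr,fnu,fux
rk∂_2=22

rank∂_2=22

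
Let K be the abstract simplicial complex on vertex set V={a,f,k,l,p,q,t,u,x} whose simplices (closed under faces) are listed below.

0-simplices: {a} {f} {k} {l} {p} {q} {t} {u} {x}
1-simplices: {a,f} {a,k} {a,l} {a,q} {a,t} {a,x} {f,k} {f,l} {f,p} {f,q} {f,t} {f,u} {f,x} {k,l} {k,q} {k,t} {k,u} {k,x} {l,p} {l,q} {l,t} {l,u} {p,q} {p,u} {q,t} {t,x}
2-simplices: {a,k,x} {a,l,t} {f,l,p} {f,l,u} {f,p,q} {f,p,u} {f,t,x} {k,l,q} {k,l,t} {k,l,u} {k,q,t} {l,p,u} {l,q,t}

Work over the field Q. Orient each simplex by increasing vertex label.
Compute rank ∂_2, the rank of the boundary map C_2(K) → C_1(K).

n_0=9 n_1=26 n_2=13  [Q]
∂1: piv[af,ak,al,aq,at,ax,fp,fu] rk=8  ker:fk,fl,fq,ft,fx,kl,kq,kt,ku,kx,lp,lq,lt,lu,pq,pu,qt,tx
∂2: piv[akx,alt,flp,flu,fpq,fpu,ftx,klq,klt,klu,kqt] rk=11  ker:lpu,lqt
rk∂_2=11

rank∂_2=11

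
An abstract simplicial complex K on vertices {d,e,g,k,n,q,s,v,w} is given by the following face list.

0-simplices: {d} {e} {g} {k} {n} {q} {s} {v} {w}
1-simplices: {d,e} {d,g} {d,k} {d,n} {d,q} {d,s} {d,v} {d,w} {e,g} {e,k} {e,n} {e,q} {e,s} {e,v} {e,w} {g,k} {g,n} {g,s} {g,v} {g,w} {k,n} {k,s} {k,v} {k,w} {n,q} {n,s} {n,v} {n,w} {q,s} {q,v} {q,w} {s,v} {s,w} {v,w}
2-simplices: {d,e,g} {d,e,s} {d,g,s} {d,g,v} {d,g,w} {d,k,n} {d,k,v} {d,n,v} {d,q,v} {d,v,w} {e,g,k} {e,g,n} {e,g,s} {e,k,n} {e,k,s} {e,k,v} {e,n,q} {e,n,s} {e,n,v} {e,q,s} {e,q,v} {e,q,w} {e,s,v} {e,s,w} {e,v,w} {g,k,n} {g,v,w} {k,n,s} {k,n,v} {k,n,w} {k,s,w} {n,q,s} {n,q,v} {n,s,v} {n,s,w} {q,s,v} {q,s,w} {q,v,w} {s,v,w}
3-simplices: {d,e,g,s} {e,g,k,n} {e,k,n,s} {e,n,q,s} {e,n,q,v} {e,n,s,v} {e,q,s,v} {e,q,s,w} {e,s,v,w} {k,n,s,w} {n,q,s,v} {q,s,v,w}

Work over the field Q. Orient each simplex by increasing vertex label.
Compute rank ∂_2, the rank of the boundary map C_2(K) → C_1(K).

rank∂_2=25

n_0=9 n_1=34 n_2=39 n_3=12  [Q]
∂1: piv[de,dg,dk,dn,dq,ds,dv,dw] rk=8  ker:eg,ek,en,eq,es,ev,ew,gk,gn,gs,gv,gw,kn,ks,kv,kw,nq,ns,nv,nw,qs,qv,qw,sv,sw,vw
∂2: piv[deg,des,dgs,dgv,dgw,dkn,dkv,dnv,dqv,dvw,egk,egn,ekn,eks,ekv,enq,ens,eqs,eqv,eqw,esv,esw,evw,knw,ksw] rk=25  ker:egs,env,gkn,gvw,kns,knv,nqs,nqv,nsv,nsw,qsv,qsw,qvw,svw
∂3: piv[degs,egkn,ekns,enqs,enqv,ensv,eqsv,eqsw,esvw,knsw,qsvw] rk=11  ker:nqsv
rk∂_2=25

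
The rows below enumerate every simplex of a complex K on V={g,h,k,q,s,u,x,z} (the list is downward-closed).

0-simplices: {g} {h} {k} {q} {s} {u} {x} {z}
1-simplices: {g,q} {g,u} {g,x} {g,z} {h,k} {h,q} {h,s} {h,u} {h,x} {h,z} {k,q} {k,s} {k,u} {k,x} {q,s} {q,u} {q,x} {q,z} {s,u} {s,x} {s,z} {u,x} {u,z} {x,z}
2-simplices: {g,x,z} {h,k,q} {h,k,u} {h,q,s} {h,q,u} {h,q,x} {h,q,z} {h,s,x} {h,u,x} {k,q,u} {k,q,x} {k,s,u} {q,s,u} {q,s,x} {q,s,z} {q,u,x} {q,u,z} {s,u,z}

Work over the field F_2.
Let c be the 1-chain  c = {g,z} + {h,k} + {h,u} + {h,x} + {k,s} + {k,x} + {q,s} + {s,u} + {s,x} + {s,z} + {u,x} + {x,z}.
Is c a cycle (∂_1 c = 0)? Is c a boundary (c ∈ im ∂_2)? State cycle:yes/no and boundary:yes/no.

n_0=8 n_1=24 n_2=18  [Z2]
∂1: piv[gq,gu,gx,gz,hk,hq,hs] rk=7  ker:hu,hx,hz,kq,ks,ku,kx,qs,qu,qx,qz,su,sx,sz,ux,uz,xz
∂2: piv[gxz,hkq,hku,hqs,hqu,hqx,hqz,hsx,hux,kqx,ksu,qsu,qsz,quz] rk=14  ker:kqu,qsx,qux,suz
∂1c = {g} + {h} + {k} + {q} + {s} + {u} + {x} + {z}

cycle:no boundary:no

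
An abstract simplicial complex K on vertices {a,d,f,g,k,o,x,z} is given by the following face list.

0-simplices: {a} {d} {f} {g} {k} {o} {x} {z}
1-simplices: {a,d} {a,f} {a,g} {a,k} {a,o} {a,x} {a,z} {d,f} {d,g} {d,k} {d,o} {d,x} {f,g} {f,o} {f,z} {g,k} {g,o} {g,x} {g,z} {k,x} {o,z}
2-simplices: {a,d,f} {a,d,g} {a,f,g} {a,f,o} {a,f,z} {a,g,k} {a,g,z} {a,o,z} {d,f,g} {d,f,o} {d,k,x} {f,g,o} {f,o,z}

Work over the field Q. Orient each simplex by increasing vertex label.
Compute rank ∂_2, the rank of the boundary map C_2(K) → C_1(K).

n_0=8 n_1=21 n_2=13  [Q]
∂1: piv[ad,af,ag,ak,ao,ax,az] rk=7  ker:df,dg,dk,do,dx,fg,fo,fz,gk,go,gx,gz,kx,oz
∂2: piv[adf,adg,afg,afo,afz,agk,agz,aoz,dfo,dkx,fgo] rk=11  ker:dfg,foz
rk∂_2=11

rank∂_2=11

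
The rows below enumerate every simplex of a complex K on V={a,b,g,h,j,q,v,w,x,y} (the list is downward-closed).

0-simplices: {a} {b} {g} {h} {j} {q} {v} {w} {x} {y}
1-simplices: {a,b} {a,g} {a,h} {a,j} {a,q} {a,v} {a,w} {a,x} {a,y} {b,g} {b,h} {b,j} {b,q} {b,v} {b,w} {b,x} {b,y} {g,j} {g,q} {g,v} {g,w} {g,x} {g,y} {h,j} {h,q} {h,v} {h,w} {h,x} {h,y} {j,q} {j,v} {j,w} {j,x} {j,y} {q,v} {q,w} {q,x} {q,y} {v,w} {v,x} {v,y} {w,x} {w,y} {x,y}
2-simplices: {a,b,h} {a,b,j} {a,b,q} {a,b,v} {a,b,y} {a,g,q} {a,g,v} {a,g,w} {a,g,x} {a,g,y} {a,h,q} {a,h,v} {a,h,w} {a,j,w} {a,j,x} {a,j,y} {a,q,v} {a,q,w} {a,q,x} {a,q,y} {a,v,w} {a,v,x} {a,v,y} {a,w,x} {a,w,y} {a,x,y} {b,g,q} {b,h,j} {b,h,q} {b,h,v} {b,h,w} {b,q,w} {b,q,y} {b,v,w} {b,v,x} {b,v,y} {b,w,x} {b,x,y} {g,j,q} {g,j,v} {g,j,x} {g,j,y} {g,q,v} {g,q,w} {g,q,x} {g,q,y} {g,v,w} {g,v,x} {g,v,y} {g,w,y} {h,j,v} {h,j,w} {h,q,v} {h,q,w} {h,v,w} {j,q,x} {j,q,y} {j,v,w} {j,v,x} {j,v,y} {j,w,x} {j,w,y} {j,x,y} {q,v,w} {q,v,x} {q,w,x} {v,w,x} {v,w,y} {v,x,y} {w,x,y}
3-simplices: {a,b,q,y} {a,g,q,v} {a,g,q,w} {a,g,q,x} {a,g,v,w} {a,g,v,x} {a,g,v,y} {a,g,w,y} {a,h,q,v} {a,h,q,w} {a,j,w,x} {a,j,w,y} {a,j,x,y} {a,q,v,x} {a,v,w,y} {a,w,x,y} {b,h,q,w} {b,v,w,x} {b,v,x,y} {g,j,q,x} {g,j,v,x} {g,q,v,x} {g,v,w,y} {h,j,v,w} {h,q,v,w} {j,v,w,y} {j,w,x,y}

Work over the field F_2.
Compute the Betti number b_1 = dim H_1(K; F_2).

n_0=10 n_1=44 n_2=70 n_3=27  [Z2]
∂1: piv[ab,ag,ah,aj,aq,av,aw,ax,ay] rk=9  ker:bg,bh,bj,bq,bv,bw,bx,by,gj,gq,gv,gw,gx,gy,hj,hq,hv,hw,hx,hy,jq,jv,jw,jx,jy,qv,qw,qx,qy,vw,vx,vy,wx,wy,xy
∂2: piv[abh,abj,abq,abv,aby,agq,agv,agw,agx,agy,ahq,ahv,ahw,ajw,ajx,ajy,aqv,aqw,aqx,aqy,avw,avx,avy,awx,awy,axy,bgq,bhj,bhw,bvx,gjq,gjv,gjx] rk=33  ker:bhq,bhv,bqw,bqy,bvw,bvy,bwx,bxy,gjy,gqv,gqw,gqx,gqy,gvw,gvx,gvy,gwy,hjv,hjw,hqv,hqw,hvw,jqx,jqy,jvw,jvx,jvy,jwx,jwy,jxy,qvw,qvx,qwx,vwx,vwy,vxy,wxy
∂3: piv[abqy,agqv,agqw,agqx,agvw,agvx,agvy,agwy,ahqv,ahqw,ajwx,ajwy,ajxy,aqvx,avwy,awxy,bhqw,bvwx,bvxy,gjqx,gjvx,hjvw,hqvw,jvwy] rk=24  ker:gqvx,gvwy,jwxy
b_1=(44−9)−33=2

b_1=2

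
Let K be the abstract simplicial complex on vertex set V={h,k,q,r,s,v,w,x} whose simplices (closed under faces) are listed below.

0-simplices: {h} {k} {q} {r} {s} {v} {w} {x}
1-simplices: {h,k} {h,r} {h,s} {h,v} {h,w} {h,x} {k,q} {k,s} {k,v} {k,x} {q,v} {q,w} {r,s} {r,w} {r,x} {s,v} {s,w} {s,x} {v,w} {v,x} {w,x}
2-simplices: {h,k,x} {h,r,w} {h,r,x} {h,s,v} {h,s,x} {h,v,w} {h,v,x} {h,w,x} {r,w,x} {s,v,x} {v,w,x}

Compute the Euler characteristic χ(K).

n_0=8 n_1=21 n_2=11
χ=+8−21+11=-2

χ(K)=-2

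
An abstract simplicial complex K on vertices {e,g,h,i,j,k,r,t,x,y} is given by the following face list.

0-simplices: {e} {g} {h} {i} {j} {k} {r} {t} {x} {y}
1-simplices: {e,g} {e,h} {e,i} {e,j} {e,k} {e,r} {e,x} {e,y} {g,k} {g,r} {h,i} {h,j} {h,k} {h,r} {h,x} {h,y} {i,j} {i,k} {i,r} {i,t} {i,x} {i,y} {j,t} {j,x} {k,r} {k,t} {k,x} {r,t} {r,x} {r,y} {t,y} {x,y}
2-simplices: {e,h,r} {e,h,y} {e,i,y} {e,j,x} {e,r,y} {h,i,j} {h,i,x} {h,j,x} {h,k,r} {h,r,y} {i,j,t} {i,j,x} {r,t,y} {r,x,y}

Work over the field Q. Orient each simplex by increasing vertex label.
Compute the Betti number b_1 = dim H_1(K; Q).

n_0=10 n_1=32 n_2=14  [Q]
∂1: piv[eg,eh,ei,ej,ek,er,ex,ey,it] rk=9  ker:gk,gr,hi,hj,hk,hr,hx,hy,ij,ik,ir,ix,iy,jt,jx,kr,kt,kx,rt,rx,ry,ty,xy
∂2: piv[ehr,ehy,eiy,ejx,ery,hij,hix,hjx,hkr,ijt,rty,rxy] rk=12  ker:hry,ijx
b_1=(32−9)−12=11

b_1=11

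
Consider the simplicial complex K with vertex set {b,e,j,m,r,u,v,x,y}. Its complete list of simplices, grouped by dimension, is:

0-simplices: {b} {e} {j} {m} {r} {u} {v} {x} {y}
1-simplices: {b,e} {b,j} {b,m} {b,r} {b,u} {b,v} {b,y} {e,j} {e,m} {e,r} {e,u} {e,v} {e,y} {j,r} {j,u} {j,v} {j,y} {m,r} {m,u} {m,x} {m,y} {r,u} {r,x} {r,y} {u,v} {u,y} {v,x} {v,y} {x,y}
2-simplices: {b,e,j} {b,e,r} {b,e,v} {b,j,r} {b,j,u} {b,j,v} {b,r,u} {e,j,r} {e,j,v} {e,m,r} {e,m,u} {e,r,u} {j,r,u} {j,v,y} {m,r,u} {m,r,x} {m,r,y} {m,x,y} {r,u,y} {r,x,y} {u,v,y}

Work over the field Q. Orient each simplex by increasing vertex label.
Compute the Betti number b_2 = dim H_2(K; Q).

n_0=9 n_1=29 n_2=21  [Q]
∂1: piv[be,bj,bm,br,bu,bv,by,mx] rk=8  ker:ej,em,er,eu,ev,ey,jr,ju,jv,jy,mr,mu,my,ru,rx,ry,uv,uy,vx,vy,xy
∂2: piv[bej,ber,bev,bjr,bju,bjv,bru,emr,emu,eru,jvy,mrx,mry,mxy,ruy,uvy] rk=16  ker:ejr,ejv,jru,mru,rxy
b_2=(21−16)−0=5

b_2=5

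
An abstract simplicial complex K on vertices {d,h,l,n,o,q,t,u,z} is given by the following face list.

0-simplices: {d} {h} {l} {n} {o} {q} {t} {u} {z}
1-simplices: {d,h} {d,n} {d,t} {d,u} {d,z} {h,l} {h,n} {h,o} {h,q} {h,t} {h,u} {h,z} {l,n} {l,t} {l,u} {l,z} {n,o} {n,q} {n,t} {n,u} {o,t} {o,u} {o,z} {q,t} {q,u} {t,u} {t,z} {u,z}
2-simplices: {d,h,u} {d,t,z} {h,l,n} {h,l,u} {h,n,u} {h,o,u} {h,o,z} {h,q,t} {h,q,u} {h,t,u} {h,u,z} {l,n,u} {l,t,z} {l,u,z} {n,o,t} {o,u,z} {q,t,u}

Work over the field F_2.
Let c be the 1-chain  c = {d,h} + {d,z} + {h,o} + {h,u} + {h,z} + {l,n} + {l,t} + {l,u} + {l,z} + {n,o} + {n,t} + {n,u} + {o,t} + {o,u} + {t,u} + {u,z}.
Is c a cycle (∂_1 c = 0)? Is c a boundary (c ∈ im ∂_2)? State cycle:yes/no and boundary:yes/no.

cycle:yes boundary:no

n_0=9 n_1=28 n_2=17  [Z2]
∂1: piv[dh,dn,dt,du,dz,hl,ho,hq] rk=8  ker:hn,ht,hu,hz,ln,lt,lu,lz,no,nq,nt,nu,ot,ou,oz,qt,qu,tu,tz,uz
∂2: piv[dhu,dtz,hln,hlu,hnu,hou,hoz,hqt,hqu,htu,huz,ltz,luz,not] rk=14  ker:lnu,ouz,qtu
∂1c = 0
c vs im∂2: residual ≠ 0 ⇒ not boundary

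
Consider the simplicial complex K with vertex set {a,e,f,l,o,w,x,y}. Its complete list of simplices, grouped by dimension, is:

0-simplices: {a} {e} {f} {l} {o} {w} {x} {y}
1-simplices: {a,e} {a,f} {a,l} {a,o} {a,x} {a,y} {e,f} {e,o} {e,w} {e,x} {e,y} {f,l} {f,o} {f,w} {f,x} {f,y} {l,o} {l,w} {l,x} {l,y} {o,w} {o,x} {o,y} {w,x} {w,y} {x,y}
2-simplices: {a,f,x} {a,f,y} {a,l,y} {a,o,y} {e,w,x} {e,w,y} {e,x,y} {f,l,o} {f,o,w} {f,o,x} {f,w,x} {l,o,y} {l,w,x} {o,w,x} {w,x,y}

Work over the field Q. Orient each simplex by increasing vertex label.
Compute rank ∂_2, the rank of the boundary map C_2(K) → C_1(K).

n_0=8 n_1=26 n_2=15  [Q]
∂1: piv[ae,af,al,ao,ax,ay,ew] rk=7  ker:ef,eo,ex,ey,fl,fo,fw,fx,fy,lo,lw,lx,ly,ow,ox,oy,wx,wy,xy
∂2: piv[afx,afy,aly,aoy,ewx,ewy,exy,flo,fow,fox,fwx,loy,lwx] rk=13  ker:owx,wxy
rk∂_2=13

rank∂_2=13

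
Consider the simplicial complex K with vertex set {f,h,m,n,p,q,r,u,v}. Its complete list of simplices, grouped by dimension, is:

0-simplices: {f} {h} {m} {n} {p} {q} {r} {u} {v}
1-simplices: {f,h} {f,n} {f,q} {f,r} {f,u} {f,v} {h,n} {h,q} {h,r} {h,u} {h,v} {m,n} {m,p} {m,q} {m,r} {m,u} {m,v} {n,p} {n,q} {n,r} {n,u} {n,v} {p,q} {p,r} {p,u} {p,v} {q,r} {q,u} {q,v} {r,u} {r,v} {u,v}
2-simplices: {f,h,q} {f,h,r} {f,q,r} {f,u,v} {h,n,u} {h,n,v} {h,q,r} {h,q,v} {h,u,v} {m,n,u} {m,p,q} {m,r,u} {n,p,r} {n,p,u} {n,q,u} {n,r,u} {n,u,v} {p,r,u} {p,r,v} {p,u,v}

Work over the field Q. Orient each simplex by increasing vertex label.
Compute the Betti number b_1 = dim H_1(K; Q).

n_0=9 n_1=32 n_2=20  [Q]
∂1: piv[fh,fn,fq,fr,fu,fv,mn,mp] rk=8  ker:hn,hq,hr,hu,hv,mq,mr,mu,mv,np,nq,nr,nu,nv,pq,pr,pu,pv,qr,qu,qv,ru,rv,uv
∂2: piv[fhq,fhr,fqr,fuv,hnu,hnv,hqv,huv,mnu,mpq,mru,npr,npu,nqu,nru,prv,puv] rk=17  ker:hqr,nuv,pru
b_1=(32−8)−17=7

b_1=7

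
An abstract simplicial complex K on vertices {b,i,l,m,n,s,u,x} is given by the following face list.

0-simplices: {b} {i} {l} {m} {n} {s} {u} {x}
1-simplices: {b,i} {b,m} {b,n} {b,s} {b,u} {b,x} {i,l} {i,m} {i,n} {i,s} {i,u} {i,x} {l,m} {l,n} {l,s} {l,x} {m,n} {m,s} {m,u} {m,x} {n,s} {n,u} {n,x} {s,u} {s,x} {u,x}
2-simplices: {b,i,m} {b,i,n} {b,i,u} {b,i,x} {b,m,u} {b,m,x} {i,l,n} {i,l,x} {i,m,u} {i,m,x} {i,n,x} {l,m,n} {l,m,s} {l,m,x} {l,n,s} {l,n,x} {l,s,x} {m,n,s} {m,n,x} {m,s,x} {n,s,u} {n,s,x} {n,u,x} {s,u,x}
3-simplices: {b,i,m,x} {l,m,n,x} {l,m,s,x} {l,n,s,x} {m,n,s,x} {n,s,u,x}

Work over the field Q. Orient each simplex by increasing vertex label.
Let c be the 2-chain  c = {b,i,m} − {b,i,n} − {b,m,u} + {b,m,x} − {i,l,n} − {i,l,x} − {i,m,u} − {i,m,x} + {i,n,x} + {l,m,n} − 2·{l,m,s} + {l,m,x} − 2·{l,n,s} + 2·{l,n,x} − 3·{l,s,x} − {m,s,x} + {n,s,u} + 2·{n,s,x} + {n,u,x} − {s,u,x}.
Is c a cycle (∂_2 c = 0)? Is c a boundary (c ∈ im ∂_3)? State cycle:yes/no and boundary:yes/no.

cycle:no boundary:no

n_0=8 n_1=26 n_2=24 n_3=6  [Q]
∂1: piv[bi,bm,bn,bs,bu,bx,il] rk=7  ker:im,in,is,iu,ix,lm,ln,ls,lx,mn,ms,mu,mx,ns,nu,nx,su,sx,ux
∂2: piv[bim,bin,biu,bix,bmu,bmx,iln,ilx,inx,lmn,lms,lmx,lns,lsx,nsu,nux] rk=16  ker:imu,imx,lnx,mns,mnx,msx,nsx,sux
∂3: piv[bimx,lmnx,lmsx,lnsx,mnsx,nsux] rk=6
∂2c = −{b,m} + {b,n} + {b,u} − {b,x} − 2·{i,l} − {i,m} + {i,n} + {i,u} + {i,x} − 2·{l,n} + {l,s} − {l,x} + {m,n} − 3·{m,s} − 2·{m,u} + 2·{m,x} + {n,s} − {s,x}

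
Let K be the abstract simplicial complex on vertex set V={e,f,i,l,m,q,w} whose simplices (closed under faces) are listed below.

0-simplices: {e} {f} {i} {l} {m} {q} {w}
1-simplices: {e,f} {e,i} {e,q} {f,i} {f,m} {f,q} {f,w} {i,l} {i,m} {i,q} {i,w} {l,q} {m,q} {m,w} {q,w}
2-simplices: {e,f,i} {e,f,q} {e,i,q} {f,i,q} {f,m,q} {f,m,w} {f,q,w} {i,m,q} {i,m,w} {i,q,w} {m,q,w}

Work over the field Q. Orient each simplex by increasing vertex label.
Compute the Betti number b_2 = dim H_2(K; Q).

n_0=7 n_1=15 n_2=11  [Q]
∂1: piv[ef,ei,eq,fm,fw,il] rk=6  ker:fi,fq,im,iq,iw,lq,mq,mw,qw
∂2: piv[efi,efq,eiq,fmq,fmw,fqw,imq,imw] rk=8  ker:fiq,iqw,mqw
b_2=(11−8)−0=3

b_2=3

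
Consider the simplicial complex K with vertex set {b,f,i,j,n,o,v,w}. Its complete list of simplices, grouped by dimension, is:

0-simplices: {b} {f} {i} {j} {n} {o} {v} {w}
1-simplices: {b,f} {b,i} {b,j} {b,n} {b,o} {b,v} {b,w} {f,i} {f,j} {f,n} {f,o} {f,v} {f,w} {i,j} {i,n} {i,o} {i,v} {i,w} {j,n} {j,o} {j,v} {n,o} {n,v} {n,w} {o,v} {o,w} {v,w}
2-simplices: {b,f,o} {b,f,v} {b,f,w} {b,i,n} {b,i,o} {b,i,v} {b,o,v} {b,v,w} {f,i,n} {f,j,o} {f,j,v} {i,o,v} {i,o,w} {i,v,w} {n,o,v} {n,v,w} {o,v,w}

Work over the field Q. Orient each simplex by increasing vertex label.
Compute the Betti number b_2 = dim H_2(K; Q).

b_2=2

n_0=8 n_1=27 n_2=17  [Q]
∂1: piv[bf,bi,bj,bn,bo,bv,bw] rk=7  ker:fi,fj,fn,fo,fv,fw,ij,in,io,iv,iw,jn,jo,jv,no,nv,nw,ov,ow,vw
∂2: piv[bfo,bfv,bfw,bin,bio,biv,bov,bvw,fin,fjo,fjv,iow,ivw,nov,nvw] rk=15  ker:iov,ovw
b_2=(17−15)−0=2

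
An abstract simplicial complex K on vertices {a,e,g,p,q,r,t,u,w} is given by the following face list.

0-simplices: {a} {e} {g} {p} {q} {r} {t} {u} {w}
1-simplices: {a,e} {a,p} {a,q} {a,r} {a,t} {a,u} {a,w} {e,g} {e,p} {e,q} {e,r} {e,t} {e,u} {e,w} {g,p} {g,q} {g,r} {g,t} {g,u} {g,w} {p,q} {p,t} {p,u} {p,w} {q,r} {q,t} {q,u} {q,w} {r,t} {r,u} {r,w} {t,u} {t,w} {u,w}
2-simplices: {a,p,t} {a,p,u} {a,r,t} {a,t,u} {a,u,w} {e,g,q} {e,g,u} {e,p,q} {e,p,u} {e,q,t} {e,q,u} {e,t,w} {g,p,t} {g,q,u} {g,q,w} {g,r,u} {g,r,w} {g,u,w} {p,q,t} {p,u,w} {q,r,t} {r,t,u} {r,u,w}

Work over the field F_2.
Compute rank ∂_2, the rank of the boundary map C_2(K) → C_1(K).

n_0=9 n_1=34 n_2=23  [Z2]
∂1: piv[ae,ap,aq,ar,at,au,aw,eg] rk=8  ker:ep,eq,er,et,eu,ew,gp,gq,gr,gt,gu,gw,pq,pt,pu,pw,qr,qt,qu,qw,rt,ru,rw,tu,tw,uw
∂2: piv[apt,apu,art,atu,auw,egq,egu,epq,epu,eqt,equ,etw,gpt,gqw,gru,grw,guw,pqt,puw,qrt,rtu] rk=21  ker:gqu,ruw
rk∂_2=21

rank∂_2=21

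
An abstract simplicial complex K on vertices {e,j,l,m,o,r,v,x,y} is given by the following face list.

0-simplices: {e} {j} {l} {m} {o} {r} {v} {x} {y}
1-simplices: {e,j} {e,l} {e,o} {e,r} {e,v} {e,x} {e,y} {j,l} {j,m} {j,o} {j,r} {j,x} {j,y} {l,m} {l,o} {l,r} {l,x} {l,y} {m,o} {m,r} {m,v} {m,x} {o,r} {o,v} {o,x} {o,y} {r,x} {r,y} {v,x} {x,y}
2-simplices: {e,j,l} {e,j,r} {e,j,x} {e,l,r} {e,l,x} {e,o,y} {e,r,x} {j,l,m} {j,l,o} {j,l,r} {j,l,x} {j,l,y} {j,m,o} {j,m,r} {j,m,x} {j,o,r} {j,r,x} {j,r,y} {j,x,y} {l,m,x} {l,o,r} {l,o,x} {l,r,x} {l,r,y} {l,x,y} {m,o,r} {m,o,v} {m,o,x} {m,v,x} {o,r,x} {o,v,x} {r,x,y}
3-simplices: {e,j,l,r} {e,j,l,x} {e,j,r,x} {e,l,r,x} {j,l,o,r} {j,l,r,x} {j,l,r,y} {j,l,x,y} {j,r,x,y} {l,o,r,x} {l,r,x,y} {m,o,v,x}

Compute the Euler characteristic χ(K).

χ(K)=-1

n_0=9 n_1=30 n_2=32 n_3=12
χ=+9−30+32−12=-1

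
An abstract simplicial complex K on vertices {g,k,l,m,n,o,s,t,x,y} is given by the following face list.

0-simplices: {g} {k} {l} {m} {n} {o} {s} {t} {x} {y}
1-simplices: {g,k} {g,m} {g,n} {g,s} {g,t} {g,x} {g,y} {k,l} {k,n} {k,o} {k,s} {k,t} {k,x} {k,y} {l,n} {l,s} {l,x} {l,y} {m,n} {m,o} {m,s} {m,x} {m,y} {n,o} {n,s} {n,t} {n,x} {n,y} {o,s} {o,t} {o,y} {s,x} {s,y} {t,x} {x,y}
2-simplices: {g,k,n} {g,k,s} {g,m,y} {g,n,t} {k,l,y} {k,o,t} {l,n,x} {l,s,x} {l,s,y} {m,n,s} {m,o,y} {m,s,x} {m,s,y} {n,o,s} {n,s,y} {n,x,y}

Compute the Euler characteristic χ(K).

n_0=10 n_1=35 n_2=16
χ=+10−35+16=-9

χ(K)=-9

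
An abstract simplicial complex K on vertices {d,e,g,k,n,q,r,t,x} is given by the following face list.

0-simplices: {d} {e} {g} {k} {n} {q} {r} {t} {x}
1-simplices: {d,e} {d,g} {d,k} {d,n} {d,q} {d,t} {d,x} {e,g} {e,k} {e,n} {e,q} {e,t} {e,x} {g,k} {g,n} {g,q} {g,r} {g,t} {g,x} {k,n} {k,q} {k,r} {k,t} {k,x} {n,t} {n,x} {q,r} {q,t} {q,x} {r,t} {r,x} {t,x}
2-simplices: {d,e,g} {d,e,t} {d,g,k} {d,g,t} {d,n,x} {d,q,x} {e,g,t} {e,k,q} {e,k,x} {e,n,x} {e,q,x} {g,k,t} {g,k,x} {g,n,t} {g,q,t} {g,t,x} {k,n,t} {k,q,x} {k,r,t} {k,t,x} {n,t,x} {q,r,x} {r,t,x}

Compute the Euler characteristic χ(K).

n_0=9 n_1=32 n_2=23
χ=+9−32+23=0

χ(K)=0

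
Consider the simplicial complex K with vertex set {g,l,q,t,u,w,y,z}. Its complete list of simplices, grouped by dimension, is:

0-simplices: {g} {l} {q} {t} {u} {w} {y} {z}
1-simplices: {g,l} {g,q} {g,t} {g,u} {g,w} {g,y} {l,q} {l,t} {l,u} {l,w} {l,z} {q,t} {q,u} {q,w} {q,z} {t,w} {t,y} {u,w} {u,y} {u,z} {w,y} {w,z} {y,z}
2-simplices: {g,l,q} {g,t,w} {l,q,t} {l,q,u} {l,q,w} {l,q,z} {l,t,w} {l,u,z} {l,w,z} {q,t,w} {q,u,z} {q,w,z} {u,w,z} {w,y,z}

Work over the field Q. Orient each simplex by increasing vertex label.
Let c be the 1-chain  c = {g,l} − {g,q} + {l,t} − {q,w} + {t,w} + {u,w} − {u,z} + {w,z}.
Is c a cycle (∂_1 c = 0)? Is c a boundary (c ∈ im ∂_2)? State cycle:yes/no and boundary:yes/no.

n_0=8 n_1=23 n_2=14  [Q]
∂1: piv[gl,gq,gt,gu,gw,gy,lz] rk=7  ker:lq,lt,lu,lw,qt,qu,qw,qz,tw,ty,uw,uy,uz,wy,wz,yz
∂2: piv[glq,gtw,lqt,lqu,lqw,lqz,ltw,luz,lwz,uwz,wyz] rk=11  ker:qtw,quz,qwz
∂1c = 0
c vs im∂2: reduces to 0 ⇒ boundary

cycle:yes boundary:yes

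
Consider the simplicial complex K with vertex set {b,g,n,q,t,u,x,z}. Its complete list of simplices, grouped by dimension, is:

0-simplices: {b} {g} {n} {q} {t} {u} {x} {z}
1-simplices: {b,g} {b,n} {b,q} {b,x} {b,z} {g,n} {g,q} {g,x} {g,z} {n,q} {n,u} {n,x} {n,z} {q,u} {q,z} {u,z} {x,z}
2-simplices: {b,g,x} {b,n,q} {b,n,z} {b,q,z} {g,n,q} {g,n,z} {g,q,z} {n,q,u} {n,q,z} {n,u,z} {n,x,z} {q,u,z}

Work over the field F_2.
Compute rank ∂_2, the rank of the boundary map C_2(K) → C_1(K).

rank∂_2=9

n_0=8 n_1=17 n_2=12  [Z2]
∂1: piv[bg,bn,bq,bx,bz,nu] rk=6  ker:gn,gq,gx,gz,nq,nx,nz,qu,qz,uz,xz
∂2: piv[bgx,bnq,bnz,bqz,gnq,gnz,nqu,nuz,nxz] rk=9  ker:gqz,nqz,quz
rk∂_2=9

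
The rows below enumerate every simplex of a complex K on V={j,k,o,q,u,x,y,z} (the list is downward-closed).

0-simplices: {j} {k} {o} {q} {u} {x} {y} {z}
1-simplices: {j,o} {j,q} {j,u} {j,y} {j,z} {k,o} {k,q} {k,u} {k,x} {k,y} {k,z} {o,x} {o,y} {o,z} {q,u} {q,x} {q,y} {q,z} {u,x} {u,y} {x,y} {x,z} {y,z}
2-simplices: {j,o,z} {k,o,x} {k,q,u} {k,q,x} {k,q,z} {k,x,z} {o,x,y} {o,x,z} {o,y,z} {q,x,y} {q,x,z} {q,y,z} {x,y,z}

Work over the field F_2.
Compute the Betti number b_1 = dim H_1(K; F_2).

n_0=8 n_1=23 n_2=13  [Z2]
∂1: piv[jo,jq,ju,jy,jz,ko,kx] rk=7  ker:kq,ku,ky,kz,ox,oy,oz,qu,qx,qy,qz,ux,uy,xy,xz,yz
∂2: piv[joz,kox,kqu,kqx,kqz,kxz,oxy,oxz,oyz,qxy] rk=10  ker:qxz,qyz,xyz
b_1=(23−7)−10=6

b_1=6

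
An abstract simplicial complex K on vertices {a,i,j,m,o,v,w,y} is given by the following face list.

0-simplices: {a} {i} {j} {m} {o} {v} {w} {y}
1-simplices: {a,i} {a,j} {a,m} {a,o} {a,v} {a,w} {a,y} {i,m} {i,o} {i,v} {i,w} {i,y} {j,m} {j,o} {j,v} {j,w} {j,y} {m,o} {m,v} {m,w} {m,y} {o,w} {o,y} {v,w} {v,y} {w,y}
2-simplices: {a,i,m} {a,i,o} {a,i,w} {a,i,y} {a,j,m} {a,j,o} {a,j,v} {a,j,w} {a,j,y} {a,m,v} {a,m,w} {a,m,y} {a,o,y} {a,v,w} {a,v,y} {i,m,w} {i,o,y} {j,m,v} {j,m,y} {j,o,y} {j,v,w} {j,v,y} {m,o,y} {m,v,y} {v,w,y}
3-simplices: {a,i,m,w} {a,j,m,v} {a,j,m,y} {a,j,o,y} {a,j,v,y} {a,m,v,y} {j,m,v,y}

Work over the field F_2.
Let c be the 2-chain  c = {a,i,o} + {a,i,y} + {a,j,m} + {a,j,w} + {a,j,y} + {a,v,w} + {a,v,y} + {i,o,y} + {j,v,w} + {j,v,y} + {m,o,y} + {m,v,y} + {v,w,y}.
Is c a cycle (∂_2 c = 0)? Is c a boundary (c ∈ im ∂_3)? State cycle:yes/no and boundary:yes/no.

cycle:no boundary:no

n_0=8 n_1=26 n_2=25 n_3=7  [Z2]
∂1: piv[ai,aj,am,ao,av,aw,ay] rk=7  ker:im,io,iv,iw,iy,jm,jo,jv,jw,jy,mo,mv,mw,my,ow,oy,vw,vy,wy
∂2: piv[aim,aio,aiw,aiy,ajm,ajo,ajv,ajw,ajy,amv,amw,amy,aoy,avw,avy,moy,vwy] rk=17  ker:imw,ioy,jmv,jmy,joy,jvw,jvy,mvy
∂3: piv[aimw,ajmv,ajmy,ajoy,ajvy,amvy] rk=6  ker:jmvy
∂2c = {a,j} + {a,m} + {a,o} + {a,y} + {j,m} + {m,o} + {m,v} + {v,w} + {w,y}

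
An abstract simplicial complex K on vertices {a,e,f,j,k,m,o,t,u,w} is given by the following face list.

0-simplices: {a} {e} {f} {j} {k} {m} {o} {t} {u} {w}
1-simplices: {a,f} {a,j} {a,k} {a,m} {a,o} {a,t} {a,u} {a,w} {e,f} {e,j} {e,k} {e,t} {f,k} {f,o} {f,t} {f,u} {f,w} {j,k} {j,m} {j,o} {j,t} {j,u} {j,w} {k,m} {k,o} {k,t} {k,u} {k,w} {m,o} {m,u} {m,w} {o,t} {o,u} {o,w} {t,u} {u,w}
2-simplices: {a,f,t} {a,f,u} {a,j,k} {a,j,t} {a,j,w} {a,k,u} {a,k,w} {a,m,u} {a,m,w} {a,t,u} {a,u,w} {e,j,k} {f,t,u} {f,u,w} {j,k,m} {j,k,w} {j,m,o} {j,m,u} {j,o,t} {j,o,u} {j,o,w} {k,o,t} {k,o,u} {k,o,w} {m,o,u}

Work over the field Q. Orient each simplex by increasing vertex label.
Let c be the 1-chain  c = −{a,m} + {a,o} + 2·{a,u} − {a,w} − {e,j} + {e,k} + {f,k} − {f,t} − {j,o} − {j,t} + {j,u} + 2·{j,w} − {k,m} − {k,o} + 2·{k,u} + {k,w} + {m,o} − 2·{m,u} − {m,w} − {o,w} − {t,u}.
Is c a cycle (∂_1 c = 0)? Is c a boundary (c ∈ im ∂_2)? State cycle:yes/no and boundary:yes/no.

cycle:no boundary:no

n_0=10 n_1=36 n_2=25  [Q]
∂1: piv[af,aj,ak,am,ao,at,au,aw,ef] rk=9  ker:ej,ek,et,fk,fo,ft,fu,fw,jk,jm,jo,jt,ju,jw,km,ko,kt,ku,kw,mo,mu,mw,ot,ou,ow,tu,uw
∂2: piv[aft,afu,ajk,ajt,ajw,aku,akw,amu,amw,atu,auw,ejk,fuw,jkm,jmo,jmu,jot,jou,jow,kot,kou,kow] rk=22  ker:ftu,jkw,mou
∂1c = −{a} − 2·{j} + {k} + {o} − {t} + 2·{u}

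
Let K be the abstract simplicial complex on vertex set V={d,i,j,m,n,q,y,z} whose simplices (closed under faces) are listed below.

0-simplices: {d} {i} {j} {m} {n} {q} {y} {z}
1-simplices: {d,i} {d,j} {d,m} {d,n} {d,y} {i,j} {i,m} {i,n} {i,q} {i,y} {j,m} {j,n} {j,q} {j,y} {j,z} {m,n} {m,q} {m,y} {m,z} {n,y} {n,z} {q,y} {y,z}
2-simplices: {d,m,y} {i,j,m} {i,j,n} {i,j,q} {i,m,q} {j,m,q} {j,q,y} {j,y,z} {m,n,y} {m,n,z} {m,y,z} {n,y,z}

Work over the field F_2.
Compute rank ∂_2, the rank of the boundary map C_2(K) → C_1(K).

n_0=8 n_1=23 n_2=12  [Z2]
∂1: piv[di,dj,dm,dn,dy,iq,jz] rk=7  ker:ij,im,in,iy,jm,jn,jq,jy,mn,mq,my,mz,ny,nz,qy,yz
∂2: piv[dmy,ijm,ijn,ijq,imq,jqy,jyz,mny,mnz,myz] rk=10  ker:jmq,nyz
rk∂_2=10

rank∂_2=10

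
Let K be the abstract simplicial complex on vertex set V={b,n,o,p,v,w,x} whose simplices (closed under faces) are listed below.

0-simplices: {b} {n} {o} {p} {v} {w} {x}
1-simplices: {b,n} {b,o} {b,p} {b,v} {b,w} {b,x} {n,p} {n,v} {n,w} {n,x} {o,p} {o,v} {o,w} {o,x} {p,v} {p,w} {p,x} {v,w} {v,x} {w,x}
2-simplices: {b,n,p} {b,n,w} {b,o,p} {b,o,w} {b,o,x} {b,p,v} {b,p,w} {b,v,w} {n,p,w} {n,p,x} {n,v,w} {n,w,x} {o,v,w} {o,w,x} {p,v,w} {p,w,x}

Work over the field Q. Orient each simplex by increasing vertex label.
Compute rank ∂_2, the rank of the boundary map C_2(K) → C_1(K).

rank∂_2=13

n_0=7 n_1=20 n_2=16  [Q]
∂1: piv[bn,bo,bp,bv,bw,bx] rk=6  ker:np,nv,nw,nx,op,ov,ow,ox,pv,pw,px,vw,vx,wx
∂2: piv[bnp,bnw,bop,bow,box,bpv,bpw,bvw,npx,nvw,nwx,ovw,owx] rk=13  ker:npw,pvw,pwx
rk∂_2=13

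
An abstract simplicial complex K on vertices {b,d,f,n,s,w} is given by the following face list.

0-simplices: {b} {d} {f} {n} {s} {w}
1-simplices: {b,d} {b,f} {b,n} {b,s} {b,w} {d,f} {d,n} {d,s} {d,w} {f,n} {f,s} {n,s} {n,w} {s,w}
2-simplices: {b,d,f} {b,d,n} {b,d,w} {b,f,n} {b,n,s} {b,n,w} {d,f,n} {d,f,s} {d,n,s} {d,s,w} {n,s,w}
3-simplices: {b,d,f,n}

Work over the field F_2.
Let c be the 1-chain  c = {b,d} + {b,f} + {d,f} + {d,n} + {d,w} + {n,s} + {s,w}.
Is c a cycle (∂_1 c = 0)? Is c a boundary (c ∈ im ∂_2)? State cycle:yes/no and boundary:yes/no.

n_0=6 n_1=14 n_2=11 n_3=1  [Z2]
∂1: piv[bd,bf,bn,bs,bw] rk=5  ker:df,dn,ds,dw,fn,fs,ns,nw,sw
∂2: piv[bdf,bdn,bdw,bfn,bns,bnw,dfs,dns,dsw] rk=9  ker:dfn,nsw
∂3: piv[bdfn] rk=1
∂1c = 0
c vs im∂2: reduces to 0 ⇒ boundary

cycle:yes boundary:yes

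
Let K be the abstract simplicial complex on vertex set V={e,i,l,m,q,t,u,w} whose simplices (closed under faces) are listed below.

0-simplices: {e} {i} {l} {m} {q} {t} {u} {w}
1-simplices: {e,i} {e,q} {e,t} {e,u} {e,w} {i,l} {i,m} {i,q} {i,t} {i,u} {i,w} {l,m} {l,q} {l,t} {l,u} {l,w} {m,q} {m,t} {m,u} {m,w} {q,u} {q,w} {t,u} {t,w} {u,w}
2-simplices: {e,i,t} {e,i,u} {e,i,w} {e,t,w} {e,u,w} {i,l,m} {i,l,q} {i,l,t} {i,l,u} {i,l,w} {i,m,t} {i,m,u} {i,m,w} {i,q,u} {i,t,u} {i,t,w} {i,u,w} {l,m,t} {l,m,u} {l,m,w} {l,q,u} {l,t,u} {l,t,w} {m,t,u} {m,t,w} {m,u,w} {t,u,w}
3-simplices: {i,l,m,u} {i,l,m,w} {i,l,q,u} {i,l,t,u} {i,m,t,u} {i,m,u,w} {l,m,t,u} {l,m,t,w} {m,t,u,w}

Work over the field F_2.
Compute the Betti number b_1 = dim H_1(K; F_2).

b_1=3

n_0=8 n_1=25 n_2=27 n_3=9  [Z2]
∂1: piv[ei,eq,et,eu,ew,il,im] rk=7  ker:iq,it,iu,iw,lm,lq,lt,lu,lw,mq,mt,mu,mw,qu,qw,tu,tw,uw
∂2: piv[eit,eiu,eiw,etw,euw,ilm,ilq,ilt,ilu,ilw,imt,imu,imw,iqu,itu] rk=15  ker:itw,iuw,lmt,lmu,lmw,lqu,ltu,ltw,mtu,mtw,muw,tuw
∂3: piv[ilmu,ilmw,ilqu,iltu,imtu,imuw,lmtu,lmtw,mtuw] rk=9
b_1=(25−7)−15=3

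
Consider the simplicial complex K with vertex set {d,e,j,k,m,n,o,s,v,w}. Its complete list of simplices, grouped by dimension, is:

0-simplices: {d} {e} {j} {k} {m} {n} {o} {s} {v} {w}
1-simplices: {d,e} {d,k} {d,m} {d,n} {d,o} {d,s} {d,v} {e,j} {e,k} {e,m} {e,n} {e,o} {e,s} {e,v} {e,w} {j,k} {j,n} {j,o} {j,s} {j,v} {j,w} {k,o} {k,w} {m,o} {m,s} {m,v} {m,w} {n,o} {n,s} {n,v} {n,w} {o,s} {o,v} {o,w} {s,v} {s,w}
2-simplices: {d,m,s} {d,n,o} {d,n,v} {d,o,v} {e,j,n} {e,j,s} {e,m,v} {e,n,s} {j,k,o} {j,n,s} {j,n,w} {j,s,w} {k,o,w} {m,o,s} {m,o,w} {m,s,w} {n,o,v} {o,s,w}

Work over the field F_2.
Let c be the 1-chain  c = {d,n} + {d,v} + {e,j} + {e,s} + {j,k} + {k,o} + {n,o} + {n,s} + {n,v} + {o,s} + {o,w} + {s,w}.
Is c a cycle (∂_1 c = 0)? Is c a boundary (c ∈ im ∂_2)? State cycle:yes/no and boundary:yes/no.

n_0=10 n_1=36 n_2=18  [Z2]
∂1: piv[de,dk,dm,dn,do,ds,dv,ej,ew] rk=9  ker:ek,em,en,eo,es,ev,jk,jn,jo,js,jv,jw,ko,kw,mo,ms,mv,mw,no,ns,nv,nw,os,ov,ow,sv,sw
∂2: piv[dms,dno,dnv,dov,ejn,ejs,emv,ens,jko,jnw,jsw,kow,mos,mow,msw] rk=15  ker:jns,nov,osw
∂1c = 0
c vs im∂2: residual ≠ 0 ⇒ not boundary

cycle:yes boundary:no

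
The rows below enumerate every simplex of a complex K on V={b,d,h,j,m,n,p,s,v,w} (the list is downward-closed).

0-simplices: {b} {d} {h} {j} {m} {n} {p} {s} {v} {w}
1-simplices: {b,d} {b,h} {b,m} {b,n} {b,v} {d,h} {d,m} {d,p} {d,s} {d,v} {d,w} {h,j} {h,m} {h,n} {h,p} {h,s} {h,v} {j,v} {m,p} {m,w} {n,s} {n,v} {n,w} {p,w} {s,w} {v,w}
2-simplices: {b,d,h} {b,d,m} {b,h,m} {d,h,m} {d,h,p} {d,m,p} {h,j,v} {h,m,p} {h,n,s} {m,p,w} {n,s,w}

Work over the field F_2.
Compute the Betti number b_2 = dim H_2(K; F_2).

b_2=2

n_0=10 n_1=26 n_2=11  [Z2]
∂1: piv[bd,bh,bm,bn,bv,dp,ds,dw,hj] rk=9  ker:dh,dm,dv,hm,hn,hp,hs,hv,jv,mp,mw,ns,nv,nw,pw,sw,vw
∂2: piv[bdh,bdm,bhm,dhp,dmp,hjv,hns,mpw,nsw] rk=9  ker:dhm,hmp
b_2=(11−9)−0=2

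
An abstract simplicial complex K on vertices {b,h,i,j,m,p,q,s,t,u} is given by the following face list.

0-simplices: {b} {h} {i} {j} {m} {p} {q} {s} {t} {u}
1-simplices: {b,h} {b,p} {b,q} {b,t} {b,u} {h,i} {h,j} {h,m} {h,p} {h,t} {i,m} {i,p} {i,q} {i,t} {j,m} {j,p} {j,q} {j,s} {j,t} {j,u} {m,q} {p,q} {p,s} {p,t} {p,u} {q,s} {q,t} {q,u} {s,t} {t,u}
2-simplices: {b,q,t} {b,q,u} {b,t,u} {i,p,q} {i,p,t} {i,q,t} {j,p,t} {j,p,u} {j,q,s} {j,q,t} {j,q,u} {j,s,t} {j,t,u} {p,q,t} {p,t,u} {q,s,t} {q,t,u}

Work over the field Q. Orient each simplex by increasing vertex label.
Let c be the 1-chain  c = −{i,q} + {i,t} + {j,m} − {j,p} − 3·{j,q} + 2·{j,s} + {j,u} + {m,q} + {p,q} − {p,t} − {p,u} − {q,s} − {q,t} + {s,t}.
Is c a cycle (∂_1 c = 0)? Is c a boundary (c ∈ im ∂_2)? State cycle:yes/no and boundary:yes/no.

n_0=10 n_1=30 n_2=17  [Q]
∂1: piv[bh,bp,bq,bt,bu,hi,hj,hm,js] rk=9  ker:hp,ht,im,ip,iq,it,jm,jp,jq,jt,ju,mq,pq,ps,pt,pu,qs,qt,qu,st,tu
∂2: piv[bqt,bqu,btu,ipq,ipt,iqt,jpt,jpu,jqs,jqt,jqu,jst] rk=12  ker:jtu,pqt,ptu,qst,qtu
∂1c = 0
c vs im∂2: residual ≠ 0 ⇒ not boundary

cycle:yes boundary:no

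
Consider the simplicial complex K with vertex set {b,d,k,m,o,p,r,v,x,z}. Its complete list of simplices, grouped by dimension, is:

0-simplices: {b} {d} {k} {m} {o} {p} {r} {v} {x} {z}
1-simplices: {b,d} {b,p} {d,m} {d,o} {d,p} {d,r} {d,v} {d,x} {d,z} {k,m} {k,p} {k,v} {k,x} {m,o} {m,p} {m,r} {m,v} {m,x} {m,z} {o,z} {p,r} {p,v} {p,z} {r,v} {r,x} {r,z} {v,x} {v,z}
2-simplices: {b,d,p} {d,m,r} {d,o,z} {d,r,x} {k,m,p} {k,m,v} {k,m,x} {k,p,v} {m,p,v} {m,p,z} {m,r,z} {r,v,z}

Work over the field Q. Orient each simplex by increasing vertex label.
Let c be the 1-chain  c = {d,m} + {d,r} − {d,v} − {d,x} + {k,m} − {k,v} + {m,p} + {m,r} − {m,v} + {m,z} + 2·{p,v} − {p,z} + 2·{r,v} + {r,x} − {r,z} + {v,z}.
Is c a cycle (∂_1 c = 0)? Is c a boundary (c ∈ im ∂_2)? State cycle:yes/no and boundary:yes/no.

n_0=10 n_1=28 n_2=12  [Q]
∂1: piv[bd,bp,dm,do,dr,dv,dx,dz,km] rk=9  ker:dp,kp,kv,kx,mo,mp,mr,mv,mx,mz,oz,pr,pv,pz,rv,rx,rz,vx,vz
∂2: piv[bdp,dmr,doz,drx,kmp,kmv,kmx,kpv,mpz,mrz,rvz] rk=11  ker:mpv
∂1c = 0
c vs im∂2: residual ≠ 0 ⇒ not boundary

cycle:yes boundary:no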